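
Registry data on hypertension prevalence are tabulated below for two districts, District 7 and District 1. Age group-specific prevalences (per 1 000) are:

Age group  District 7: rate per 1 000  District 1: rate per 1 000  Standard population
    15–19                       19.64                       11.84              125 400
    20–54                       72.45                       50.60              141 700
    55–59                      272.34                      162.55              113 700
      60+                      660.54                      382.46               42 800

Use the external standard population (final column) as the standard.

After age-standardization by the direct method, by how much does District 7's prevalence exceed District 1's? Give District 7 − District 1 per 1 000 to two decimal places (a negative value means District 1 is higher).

67.18

Standard total = 423 600; weights = 0.2960, 0.3345, 0.2684, 0.1010.
District 7: 0.2960×19.64 + 0.3345×72.45 + 0.2684×272.34 + 0.1010×660.54 = 169.8895 per 1 000.
District 1: 0.2960×11.84 + 0.3345×50.60 + 0.2684×162.55 + 0.1010×382.46 = 102.7053 per 1 000.
Difference = 169.8895 − 102.7053 = 67.1842.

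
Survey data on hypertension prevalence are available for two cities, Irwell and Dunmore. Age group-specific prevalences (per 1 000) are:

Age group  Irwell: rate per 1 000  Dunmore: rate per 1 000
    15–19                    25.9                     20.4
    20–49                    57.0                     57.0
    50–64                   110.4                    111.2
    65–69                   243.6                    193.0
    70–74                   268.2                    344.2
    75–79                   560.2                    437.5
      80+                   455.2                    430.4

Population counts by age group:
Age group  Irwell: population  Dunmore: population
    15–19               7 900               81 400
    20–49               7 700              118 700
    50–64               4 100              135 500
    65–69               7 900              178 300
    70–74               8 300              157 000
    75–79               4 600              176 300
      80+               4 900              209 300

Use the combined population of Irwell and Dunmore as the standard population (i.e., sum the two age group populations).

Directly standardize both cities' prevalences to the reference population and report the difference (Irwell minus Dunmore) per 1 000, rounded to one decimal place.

22.5

Combined standard total = 1 101 900; weights = 0.0810, 0.1147, 0.1267, 0.1690, 0.1500, 0.1642, 0.1944.
Irwell: 0.0810×25.9 + 0.1147×57.0 + 0.1267×110.4 + 0.1690×243.6 + 0.1500×268.2 + 0.1642×560.2 + 0.1944×455.2 = 284.4771 per 1 000.
Dunmore: 0.0810×20.4 + 0.1147×57.0 + 0.1267×111.2 + 0.1690×193.0 + 0.1500×344.2 + 0.1642×437.5 + 0.1944×430.4 = 262.0186 per 1 000.
Difference = 284.4771 − 262.0186 = 22.4585.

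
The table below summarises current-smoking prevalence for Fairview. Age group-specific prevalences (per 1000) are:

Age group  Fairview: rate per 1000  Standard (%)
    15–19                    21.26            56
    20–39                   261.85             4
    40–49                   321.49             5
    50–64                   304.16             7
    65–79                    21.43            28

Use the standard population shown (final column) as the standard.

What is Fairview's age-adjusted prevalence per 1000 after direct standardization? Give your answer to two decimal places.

65.75

Standard weights: 0.56, 0.04, 0.05, 0.07, 0.28.
Standardized rate: 0.5600×21.26 + 0.0400×261.85 + 0.0500×321.49 + 0.0700×304.16 + 0.2800×21.43 = 65.7457 per 1000.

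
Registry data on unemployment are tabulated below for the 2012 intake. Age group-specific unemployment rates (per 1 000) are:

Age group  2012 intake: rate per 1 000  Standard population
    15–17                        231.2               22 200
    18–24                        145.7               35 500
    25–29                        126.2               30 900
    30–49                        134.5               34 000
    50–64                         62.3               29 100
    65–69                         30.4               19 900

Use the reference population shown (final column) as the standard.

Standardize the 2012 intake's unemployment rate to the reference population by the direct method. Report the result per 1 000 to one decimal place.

Standard total = 171 600; weights = 0.1294, 0.2069, 0.1801, 0.1981, 0.1696, 0.1160.
Standardized rate: 0.1294×231.2 + 0.2069×145.7 + 0.1801×126.2 + 0.1981×134.5 + 0.1696×62.3 + 0.1160×30.4 = 123.5167 per 1 000.

123.5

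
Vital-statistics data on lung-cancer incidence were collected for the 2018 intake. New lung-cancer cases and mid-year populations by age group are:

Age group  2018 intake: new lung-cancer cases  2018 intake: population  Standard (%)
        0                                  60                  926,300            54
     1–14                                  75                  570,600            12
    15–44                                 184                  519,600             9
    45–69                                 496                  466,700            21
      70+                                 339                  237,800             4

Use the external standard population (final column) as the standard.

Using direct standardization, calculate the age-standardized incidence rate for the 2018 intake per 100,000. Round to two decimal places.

Age-specific rates per 100,000 for the 2018 intake: 6.48, 13.14, 35.41, 106.28, 142.56.
Standard weights: 0.54, 0.12, 0.09, 0.21, 0.04.
Standardized rate: 0.5400×6.48 + 0.1200×13.14 + 0.0900×35.41 + 0.2100×106.28 + 0.0400×142.56 = 36.2828 per 100,000.

36.28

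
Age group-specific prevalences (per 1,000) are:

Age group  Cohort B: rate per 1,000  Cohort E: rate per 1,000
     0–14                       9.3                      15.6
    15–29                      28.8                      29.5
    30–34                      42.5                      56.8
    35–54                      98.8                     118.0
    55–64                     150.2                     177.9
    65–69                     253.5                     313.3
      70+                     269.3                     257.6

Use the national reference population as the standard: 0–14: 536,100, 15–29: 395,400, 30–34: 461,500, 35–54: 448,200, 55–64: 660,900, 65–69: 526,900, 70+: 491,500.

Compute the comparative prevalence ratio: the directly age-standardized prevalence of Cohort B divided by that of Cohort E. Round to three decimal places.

0.876

Standard total = 3,520,500; weights = 0.1523, 0.1123, 0.1311, 0.1273, 0.1877, 0.1497, 0.1396.
Cohort B: 0.1523×9.3 + 0.1123×28.8 + 0.1311×42.5 + 0.1273×98.8 + 0.1877×150.2 + 0.1497×253.5 + 0.1396×269.3 = 126.5350 per 1,000.
Cohort E: 0.1523×15.6 + 0.1123×29.5 + 0.1311×56.8 + 0.1273×118.0 + 0.1877×177.9 + 0.1497×313.3 + 0.1396×257.6 = 144.4086 per 1,000.
Ratio = 126.5350 ÷ 144.4086 = 0.87623.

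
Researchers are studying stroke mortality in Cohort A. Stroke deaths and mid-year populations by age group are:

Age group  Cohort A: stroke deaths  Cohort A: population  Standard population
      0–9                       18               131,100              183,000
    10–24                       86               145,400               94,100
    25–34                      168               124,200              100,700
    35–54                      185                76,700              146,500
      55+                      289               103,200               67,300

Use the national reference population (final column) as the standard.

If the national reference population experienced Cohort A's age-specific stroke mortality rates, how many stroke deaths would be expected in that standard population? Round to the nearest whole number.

759

Age-specific rates per 100,000 for Cohort A: 13.73, 59.15, 135.27, 241.20, 280.04.
Expected stroke deaths = Σ (standard pop × age-specific rate ÷ 100,000)
= 183,000×13.73/100,000 + 94,100×59.15/100,000 + 100,700×135.27/100,000 + 146,500×241.20/100,000 + 67,300×280.04/100,000
= 25.13 + 55.66 + 136.21 + 353.36 + 188.47 = 758.82.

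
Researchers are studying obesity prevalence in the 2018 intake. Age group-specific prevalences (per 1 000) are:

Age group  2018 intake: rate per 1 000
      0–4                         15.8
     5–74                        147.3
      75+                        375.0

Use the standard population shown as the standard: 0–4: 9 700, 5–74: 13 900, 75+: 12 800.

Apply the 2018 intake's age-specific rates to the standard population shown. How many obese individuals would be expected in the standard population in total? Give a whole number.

7001

Expected obese individuals = Σ (standard pop × age-specific rate ÷ 1 000)
= 9 700×15.8/1 000 + 13 900×147.3/1 000 + 12 800×375.0/1 000
= 153.26 + 2047.47 + 4800.00 = 7000.73.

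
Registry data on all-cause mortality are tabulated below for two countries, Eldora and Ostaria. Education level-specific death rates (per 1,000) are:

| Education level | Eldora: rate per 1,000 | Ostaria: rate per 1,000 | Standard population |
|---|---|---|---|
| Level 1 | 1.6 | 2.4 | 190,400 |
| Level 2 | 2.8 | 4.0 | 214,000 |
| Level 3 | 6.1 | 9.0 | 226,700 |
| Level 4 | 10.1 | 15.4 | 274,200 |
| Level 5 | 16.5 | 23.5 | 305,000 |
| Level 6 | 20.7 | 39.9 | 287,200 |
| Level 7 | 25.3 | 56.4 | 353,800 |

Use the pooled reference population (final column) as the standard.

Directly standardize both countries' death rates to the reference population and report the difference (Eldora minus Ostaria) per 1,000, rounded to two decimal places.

-11.44

Standard total = 1,851,300; weights = 0.1028, 0.1156, 0.1225, 0.1481, 0.1647, 0.1551, 0.1911.
Eldora: 0.1028×1.6 + 0.1156×2.8 + 0.1225×6.1 + 0.1481×10.1 + 0.1647×16.5 + 0.1551×20.7 + 0.1911×25.3 = 13.4958 per 1,000.
Ostaria: 0.1028×2.4 + 0.1156×4.0 + 0.1225×9.0 + 0.1481×15.4 + 0.1647×23.5 + 0.1551×39.9 + 0.1911×56.4 = 24.9322 per 1,000.
Difference = 13.4958 − 24.9322 = -11.4364.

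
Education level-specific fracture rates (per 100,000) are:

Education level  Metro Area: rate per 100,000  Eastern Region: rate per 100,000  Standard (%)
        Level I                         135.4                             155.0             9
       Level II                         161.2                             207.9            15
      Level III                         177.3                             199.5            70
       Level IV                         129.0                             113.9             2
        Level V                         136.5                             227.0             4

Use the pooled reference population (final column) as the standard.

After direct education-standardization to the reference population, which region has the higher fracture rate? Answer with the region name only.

Standard weights: 0.09, 0.15, 0.70, 0.02, 0.04.
The Metro Area: 0.0900×135.4 + 0.1500×161.2 + 0.7000×177.3 + 0.0200×129.0 + 0.0400×136.5 = 168.5160 per 100,000.
The Eastern Region: 0.0900×155.0 + 0.1500×207.9 + 0.7000×199.5 + 0.0200×113.9 + 0.0400×227.0 = 196.1430 per 100,000.

Eastern Region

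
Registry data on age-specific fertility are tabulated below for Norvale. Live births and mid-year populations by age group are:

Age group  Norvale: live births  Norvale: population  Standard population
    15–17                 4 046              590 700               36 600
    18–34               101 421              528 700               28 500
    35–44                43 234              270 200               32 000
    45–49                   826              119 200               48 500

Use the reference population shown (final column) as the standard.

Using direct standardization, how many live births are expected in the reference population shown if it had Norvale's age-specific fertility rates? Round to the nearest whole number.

11174

Age-specific rates per 1 000 for Norvale: 6.850, 191.831, 160.007, 6.930.
Expected live births = Σ (standard pop × age-specific rate ÷ 1 000)
= 36 600×6.850/1 000 + 28 500×191.831/1 000 + 32 000×160.007/1 000 + 48 500×6.930/1 000
= 250.69 + 5467.18 + 5120.24 + 336.08 = 11174.19.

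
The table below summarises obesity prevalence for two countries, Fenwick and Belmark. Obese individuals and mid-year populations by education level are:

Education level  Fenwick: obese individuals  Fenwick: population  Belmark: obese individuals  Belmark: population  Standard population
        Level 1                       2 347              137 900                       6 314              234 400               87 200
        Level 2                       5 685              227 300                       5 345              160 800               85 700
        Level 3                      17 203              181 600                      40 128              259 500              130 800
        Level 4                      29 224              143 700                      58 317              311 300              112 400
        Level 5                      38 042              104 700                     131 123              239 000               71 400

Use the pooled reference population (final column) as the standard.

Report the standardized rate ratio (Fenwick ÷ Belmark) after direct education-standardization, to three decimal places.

0.757

Education-specific rates per 1 000 for Fenwick: 17.020, 25.011, 94.730, 203.368, 363.343.
For Belmark: 26.937, 33.240, 154.636, 187.334, 548.632.
Standard total = 487 500; weights = 0.1789, 0.1758, 0.2683, 0.2306, 0.1465.
Fenwick: 0.1789×17.020 + 0.1758×25.011 + 0.2683×94.730 + 0.2306×203.368 + 0.1465×363.343 = 132.9631 per 1 000.
Belmark: 0.1789×26.937 + 0.1758×33.240 + 0.2683×154.636 + 0.2306×187.334 + 0.1465×548.632 = 175.6976 per 1 000.
Ratio = 132.9631 ÷ 175.6976 = 0.75677.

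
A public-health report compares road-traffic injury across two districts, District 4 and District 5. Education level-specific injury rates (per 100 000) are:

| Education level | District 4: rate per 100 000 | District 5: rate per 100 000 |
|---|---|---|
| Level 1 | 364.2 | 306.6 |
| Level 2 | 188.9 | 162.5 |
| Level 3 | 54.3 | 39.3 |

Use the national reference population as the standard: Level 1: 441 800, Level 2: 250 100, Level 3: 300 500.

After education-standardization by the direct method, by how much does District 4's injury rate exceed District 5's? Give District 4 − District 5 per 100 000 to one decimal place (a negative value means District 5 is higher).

Standard total = 992 400; weights = 0.4452, 0.2520, 0.3028.
District 4: 0.4452×364.2 + 0.2520×188.9 + 0.3028×54.3 = 226.1836 per 100 000.
District 5: 0.4452×306.6 + 0.2520×162.5 + 0.3028×39.3 = 189.3458 per 100 000.
Difference = 226.1836 − 189.3458 = 36.8378.

36.8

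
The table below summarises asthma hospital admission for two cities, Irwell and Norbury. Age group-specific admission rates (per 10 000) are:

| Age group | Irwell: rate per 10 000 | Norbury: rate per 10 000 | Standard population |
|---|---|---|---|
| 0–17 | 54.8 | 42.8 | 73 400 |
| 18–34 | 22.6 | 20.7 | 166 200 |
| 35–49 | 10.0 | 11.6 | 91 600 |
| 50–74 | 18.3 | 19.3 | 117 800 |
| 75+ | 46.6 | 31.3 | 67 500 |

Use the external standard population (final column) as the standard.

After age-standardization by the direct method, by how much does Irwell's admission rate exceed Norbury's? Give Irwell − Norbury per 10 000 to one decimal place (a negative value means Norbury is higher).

3.8

Standard total = 516 500; weights = 0.1421, 0.3218, 0.1773, 0.2281, 0.1307.
Irwell: 0.1421×54.8 + 0.3218×22.6 + 0.1773×10.0 + 0.2281×18.3 + 0.1307×46.6 = 27.0972 per 10 000.
Norbury: 0.1421×42.8 + 0.3218×20.7 + 0.1773×11.6 + 0.2281×19.3 + 0.1307×31.3 = 23.2928 per 10 000.
Difference = 27.0972 − 23.2928 = 3.8044.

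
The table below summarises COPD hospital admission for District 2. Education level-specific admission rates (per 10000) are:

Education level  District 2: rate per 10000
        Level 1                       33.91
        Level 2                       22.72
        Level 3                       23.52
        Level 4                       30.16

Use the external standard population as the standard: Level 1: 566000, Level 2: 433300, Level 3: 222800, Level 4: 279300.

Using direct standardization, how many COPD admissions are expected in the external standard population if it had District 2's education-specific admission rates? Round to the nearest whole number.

Expected COPD admissions = Σ (standard pop × education-specific rate ÷ 10000)
= 566000×33.91/10000 + 433300×22.72/10000 + 222800×23.52/10000 + 279300×30.16/10000
= 1919.31 + 984.46 + 524.03 + 842.37 = 4270.16.

4270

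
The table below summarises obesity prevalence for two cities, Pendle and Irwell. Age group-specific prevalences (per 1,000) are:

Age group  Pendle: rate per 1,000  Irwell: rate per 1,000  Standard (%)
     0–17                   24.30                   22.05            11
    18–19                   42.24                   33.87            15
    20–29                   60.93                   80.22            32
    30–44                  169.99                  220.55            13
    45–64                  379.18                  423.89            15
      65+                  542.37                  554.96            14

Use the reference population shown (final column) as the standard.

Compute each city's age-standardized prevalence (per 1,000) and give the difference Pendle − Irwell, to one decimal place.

Standard weights: 0.11, 0.15, 0.32, 0.13, 0.15, 0.14.
Pendle: 0.1100×24.30 + 0.1500×42.24 + 0.3200×60.93 + 0.1300×169.99 + 0.1500×379.18 + 0.1400×542.37 = 183.4141 per 1,000.
Irwell: 0.1100×22.05 + 0.1500×33.87 + 0.3200×80.22 + 0.1300×220.55 + 0.1500×423.89 + 0.1400×554.96 = 203.1258 per 1,000.
Difference = 183.4141 − 203.1258 = -19.7117.

-19.7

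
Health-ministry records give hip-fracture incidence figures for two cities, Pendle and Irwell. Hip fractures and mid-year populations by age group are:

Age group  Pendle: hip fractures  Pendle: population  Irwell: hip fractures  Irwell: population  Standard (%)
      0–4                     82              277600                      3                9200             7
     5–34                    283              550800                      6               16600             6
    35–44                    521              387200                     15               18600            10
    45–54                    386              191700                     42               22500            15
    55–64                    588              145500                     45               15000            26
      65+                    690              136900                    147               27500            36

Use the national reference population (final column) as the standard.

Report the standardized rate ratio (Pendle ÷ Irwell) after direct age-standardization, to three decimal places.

Age-specific rates per 100000 for Pendle: 29.54, 51.38, 134.56, 201.36, 404.12, 504.02.
For Irwell: 32.61, 36.14, 80.65, 186.67, 300.00, 534.55.
Standard weights: 0.07, 0.06, 0.10, 0.15, 0.26, 0.36.
Pendle: 0.0700×29.54 + 0.0600×51.38 + 0.1000×134.56 + 0.1500×201.36 + 0.2600×404.12 + 0.3600×504.02 = 335.3280 per 100000.
Irwell: 0.0700×32.61 + 0.0600×36.14 + 0.1000×80.65 + 0.1500×186.67 + 0.2600×300.00 + 0.3600×534.55 = 310.9522 per 100000.
Ratio = 335.3280 ÷ 310.9522 = 1.07839.

1.078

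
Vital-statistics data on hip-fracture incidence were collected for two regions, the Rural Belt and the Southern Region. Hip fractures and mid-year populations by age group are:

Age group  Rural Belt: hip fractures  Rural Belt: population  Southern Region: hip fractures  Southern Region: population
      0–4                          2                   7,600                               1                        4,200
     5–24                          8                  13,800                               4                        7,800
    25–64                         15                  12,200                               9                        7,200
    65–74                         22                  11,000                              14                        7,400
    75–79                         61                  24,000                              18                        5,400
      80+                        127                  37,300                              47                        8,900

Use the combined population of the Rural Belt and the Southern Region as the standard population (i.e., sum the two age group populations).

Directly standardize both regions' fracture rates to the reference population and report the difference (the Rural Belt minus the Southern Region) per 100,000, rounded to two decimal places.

-72.63

Age-specific rates per 100,000 for the Rural Belt: 26.32, 57.97, 122.95, 200.00, 254.17, 340.48.
For the Southern Region: 23.81, 51.28, 125.00, 189.19, 333.33, 528.09.
Combined standard total = 146,800; weights = 0.0804, 0.1471, 0.1322, 0.1253, 0.2003, 0.3147.
The Rural Belt: 0.0804×26.32 + 0.1471×57.97 + 0.1322×122.95 + 0.1253×200.00 + 0.2003×254.17 + 0.3147×340.48 = 210.0187 per 100,000.
The Southern Region: 0.0804×23.81 + 0.1471×51.28 + 0.1322×125.00 + 0.1253×189.19 + 0.2003×333.33 + 0.3147×528.09 = 282.6463 per 100,000.
Difference = 210.0187 − 282.6463 = -72.6276.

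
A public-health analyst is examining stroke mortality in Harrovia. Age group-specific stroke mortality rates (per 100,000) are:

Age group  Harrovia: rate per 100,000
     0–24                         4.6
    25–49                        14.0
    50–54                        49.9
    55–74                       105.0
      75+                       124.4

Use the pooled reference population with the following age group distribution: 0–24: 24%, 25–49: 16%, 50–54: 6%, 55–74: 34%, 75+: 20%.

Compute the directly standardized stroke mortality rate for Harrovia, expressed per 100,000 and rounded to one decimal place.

66.9

Standard weights: 0.24, 0.16, 0.06, 0.34, 0.20.
Standardized rate: 0.2400×4.6 + 0.1600×14.0 + 0.0600×49.9 + 0.3400×105.0 + 0.2000×124.4 = 66.9180 per 100,000.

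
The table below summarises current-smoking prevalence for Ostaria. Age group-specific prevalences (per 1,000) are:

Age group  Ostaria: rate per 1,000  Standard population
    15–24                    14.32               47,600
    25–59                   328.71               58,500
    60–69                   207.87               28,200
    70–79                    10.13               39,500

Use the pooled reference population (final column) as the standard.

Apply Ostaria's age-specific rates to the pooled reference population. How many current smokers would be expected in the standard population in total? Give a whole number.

Expected current smokers = Σ (standard pop × age-specific rate ÷ 1,000)
= 47,600×14.32/1,000 + 58,500×328.71/1,000 + 28,200×207.87/1,000 + 39,500×10.13/1,000
= 681.63 + 19229.53 + 5861.93 + 400.14 = 26173.24.

26173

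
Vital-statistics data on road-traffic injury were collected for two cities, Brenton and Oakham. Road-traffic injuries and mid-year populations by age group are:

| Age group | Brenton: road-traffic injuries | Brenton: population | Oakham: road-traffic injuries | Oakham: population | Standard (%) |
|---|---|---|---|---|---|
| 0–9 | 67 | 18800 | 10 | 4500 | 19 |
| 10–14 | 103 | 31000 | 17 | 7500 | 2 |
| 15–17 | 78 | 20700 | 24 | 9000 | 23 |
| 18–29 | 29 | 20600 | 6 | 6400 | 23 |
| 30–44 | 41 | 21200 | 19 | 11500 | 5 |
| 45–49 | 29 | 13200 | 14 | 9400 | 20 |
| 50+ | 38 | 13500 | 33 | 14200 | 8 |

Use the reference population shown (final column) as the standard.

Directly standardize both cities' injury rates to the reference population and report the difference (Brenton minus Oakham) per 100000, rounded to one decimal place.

Age-specific rates per 100000 for Brenton: 356.38, 332.26, 376.81, 140.78, 193.40, 219.70, 281.48.
For Oakham: 222.22, 226.67, 266.67, 93.75, 165.22, 148.94, 232.39.
Standard weights: 0.19, 0.02, 0.23, 0.23, 0.05, 0.20, 0.08.
Brenton: 0.1900×356.38 + 0.0200×332.26 + 0.2300×376.81 + 0.2300×140.78 + 0.0500×193.40 + 0.2000×219.70 + 0.0800×281.48 = 269.5310 per 100000.
Oakham: 0.1900×222.22 + 0.0200×226.67 + 0.2300×266.67 + 0.2300×93.75 + 0.0500×165.22 + 0.2000×148.94 + 0.0800×232.39 = 186.2910 per 100000.
Difference = 269.5310 − 186.2910 = 83.2399.

83.2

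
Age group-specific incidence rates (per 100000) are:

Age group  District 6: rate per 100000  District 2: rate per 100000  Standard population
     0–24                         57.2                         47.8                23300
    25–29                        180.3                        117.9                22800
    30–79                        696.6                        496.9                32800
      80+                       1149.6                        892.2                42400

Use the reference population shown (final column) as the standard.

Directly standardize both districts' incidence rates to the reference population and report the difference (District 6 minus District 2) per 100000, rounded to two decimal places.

Standard total = 121300; weights = 0.1921, 0.1880, 0.2704, 0.3495.
District 6: 0.1921×57.2 + 0.1880×180.3 + 0.2704×696.6 + 0.3495×1149.6 = 635.0793 per 100000.
District 2: 0.1921×47.8 + 0.1880×117.9 + 0.2704×496.9 + 0.3495×892.2 = 477.5718 per 100000.
Difference = 635.0793 − 477.5718 = 157.5075.

157.51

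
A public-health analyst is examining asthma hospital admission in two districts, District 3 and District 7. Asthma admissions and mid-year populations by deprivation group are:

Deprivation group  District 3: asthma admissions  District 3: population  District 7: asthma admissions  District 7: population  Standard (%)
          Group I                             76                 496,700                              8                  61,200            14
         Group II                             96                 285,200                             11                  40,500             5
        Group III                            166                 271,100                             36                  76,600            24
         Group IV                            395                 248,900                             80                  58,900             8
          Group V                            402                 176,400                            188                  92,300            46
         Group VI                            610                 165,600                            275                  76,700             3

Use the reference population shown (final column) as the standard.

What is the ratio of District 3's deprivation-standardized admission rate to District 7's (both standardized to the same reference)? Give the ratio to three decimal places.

1.133

Deprivation-specific rates per 10,000 for District 3: 1.53, 3.37, 6.12, 15.87, 22.79, 36.84.
For District 7: 1.31, 2.72, 4.70, 13.58, 20.37, 35.85.
Standard weights: 0.14, 0.05, 0.24, 0.08, 0.46, 0.03.
District 3: 0.1400×1.53 + 0.0500×3.37 + 0.2400×6.12 + 0.0800×15.87 + 0.4600×22.79 + 0.0300×36.84 = 14.7097 per 10,000.
District 7: 0.1400×1.31 + 0.0500×2.72 + 0.2400×4.70 + 0.0800×13.58 + 0.4600×20.37 + 0.0300×35.85 = 12.9784 per 10,000.
Ratio = 14.7097 ÷ 12.9784 = 1.13340.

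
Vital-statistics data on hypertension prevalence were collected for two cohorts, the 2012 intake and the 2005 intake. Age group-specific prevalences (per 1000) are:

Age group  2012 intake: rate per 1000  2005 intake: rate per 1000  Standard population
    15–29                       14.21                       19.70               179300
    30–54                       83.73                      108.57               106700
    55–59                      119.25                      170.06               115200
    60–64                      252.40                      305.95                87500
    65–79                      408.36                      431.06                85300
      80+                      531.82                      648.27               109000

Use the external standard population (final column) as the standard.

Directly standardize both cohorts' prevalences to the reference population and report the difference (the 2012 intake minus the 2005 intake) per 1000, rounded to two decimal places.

Standard total = 683000; weights = 0.2625, 0.1562, 0.1687, 0.1281, 0.1249, 0.1596.
The 2012 intake: 0.2625×14.21 + 0.1562×83.73 + 0.1687×119.25 + 0.1281×252.40 + 0.1249×408.36 + 0.1596×531.82 = 205.1331 per 1000.
The 2005 intake: 0.2625×19.70 + 0.1562×108.57 + 0.1687×170.06 + 0.1281×305.95 + 0.1249×431.06 + 0.1596×648.27 = 247.3046 per 1000.
Difference = 205.1331 − 247.3046 = -42.1714.

-42.17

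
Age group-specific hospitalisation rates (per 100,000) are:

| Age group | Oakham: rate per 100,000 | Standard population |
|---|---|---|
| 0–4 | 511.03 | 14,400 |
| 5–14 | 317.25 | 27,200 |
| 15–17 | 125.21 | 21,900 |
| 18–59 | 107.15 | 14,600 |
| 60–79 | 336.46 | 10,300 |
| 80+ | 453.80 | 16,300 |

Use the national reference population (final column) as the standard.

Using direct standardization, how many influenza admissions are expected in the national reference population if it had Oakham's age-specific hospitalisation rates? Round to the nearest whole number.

312

Expected influenza admissions = Σ (standard pop × age-specific rate ÷ 100,000)
= 14,400×511.03/100,000 + 27,200×317.25/100,000 + 21,900×125.21/100,000 + 14,600×107.15/100,000 + 10,300×336.46/100,000 + 16,300×453.80/100,000
= 73.59 + 86.29 + 27.42 + 15.64 + 34.66 + 73.97 = 311.57.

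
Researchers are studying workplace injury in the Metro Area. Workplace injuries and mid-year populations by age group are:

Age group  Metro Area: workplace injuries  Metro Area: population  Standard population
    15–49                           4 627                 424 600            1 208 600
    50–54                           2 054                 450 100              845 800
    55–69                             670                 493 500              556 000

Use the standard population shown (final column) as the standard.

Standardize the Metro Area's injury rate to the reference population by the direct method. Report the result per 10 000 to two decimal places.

Age-specific rates per 10 000 for the Metro Area: 108.97, 45.63, 13.58.
Standard total = 2 610 400; weights = 0.4630, 0.3240, 0.2130.
Standardized rate: 0.4630×108.97 + 0.3240×45.63 + 0.2130×13.58 = 68.1317 per 10 000.

68.13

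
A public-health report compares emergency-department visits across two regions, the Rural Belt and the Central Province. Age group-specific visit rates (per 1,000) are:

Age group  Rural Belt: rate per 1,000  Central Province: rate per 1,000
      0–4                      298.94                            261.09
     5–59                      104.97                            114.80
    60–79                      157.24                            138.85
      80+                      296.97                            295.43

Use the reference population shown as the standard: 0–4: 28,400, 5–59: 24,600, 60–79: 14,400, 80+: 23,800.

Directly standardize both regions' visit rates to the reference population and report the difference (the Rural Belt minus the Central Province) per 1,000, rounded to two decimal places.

Standard total = 91,200; weights = 0.3114, 0.2697, 0.1579, 0.2610.
The Rural Belt: 0.3114×298.94 + 0.2697×104.97 + 0.1579×157.24 + 0.2610×296.97 = 223.7314 per 1,000.
The Central Province: 0.3114×261.09 + 0.2697×114.80 + 0.1579×138.85 + 0.2610×295.43 = 211.2907 per 1,000.
Difference = 223.7314 − 211.2907 = 12.4407.

12.44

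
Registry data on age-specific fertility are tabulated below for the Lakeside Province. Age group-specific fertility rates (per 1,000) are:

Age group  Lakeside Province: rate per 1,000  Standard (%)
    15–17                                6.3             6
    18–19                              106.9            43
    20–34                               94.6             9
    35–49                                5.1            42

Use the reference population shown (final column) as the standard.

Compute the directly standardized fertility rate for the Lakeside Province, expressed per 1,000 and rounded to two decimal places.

57.00

Standard weights: 0.06, 0.43, 0.09, 0.42.
Standardized rate: 0.0600×6.3 + 0.4300×106.9 + 0.0900×94.6 + 0.4200×5.1 = 57.0010 per 1,000.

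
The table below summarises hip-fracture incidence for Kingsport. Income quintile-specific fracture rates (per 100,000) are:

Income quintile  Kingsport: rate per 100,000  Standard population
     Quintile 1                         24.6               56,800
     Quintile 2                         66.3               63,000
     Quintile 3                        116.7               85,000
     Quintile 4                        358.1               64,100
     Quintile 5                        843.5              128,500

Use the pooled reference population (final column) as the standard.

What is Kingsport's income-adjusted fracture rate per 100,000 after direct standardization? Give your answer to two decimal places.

369.50

Standard total = 397,400; weights = 0.1429, 0.1585, 0.2139, 0.1613, 0.3234.
Standardized rate: 0.1429×24.6 + 0.1585×66.3 + 0.2139×116.7 + 0.1613×358.1 + 0.3234×843.5 = 369.4958 per 100,000.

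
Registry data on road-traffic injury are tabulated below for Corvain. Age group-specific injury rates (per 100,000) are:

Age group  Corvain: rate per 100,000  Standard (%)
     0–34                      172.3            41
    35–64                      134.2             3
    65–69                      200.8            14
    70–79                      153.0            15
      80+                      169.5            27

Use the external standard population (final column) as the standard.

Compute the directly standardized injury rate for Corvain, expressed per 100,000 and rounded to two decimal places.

171.50

Standard weights: 0.41, 0.03, 0.14, 0.15, 0.27.
Standardized rate: 0.4100×172.3 + 0.0300×134.2 + 0.1400×200.8 + 0.1500×153.0 + 0.2700×169.5 = 171.4960 per 100,000.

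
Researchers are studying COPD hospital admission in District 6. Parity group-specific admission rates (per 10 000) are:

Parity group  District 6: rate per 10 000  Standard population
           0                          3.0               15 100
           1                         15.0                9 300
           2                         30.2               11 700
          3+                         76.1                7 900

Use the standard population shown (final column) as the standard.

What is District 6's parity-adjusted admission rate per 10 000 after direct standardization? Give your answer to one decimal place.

Standard total = 44 000; weights = 0.3432, 0.2114, 0.2659, 0.1795.
Standardized rate: 0.3432×3.0 + 0.2114×15.0 + 0.2659×30.2 + 0.1795×76.1 = 25.8939 per 10 000.

25.9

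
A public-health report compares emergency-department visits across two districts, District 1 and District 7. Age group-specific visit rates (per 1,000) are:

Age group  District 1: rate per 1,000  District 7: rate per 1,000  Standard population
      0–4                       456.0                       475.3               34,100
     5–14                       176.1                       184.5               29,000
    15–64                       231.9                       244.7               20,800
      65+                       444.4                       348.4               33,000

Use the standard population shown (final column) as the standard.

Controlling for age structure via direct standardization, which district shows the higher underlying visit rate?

Standard total = 116,900; weights = 0.2917, 0.2481, 0.1779, 0.2823.
District 1: 0.2917×456.0 + 0.2481×176.1 + 0.1779×231.9 + 0.2823×444.4 = 343.4151 per 1,000.
District 7: 0.2917×475.3 + 0.2481×184.5 + 0.1779×244.7 + 0.2823×348.4 = 326.3062 per 1,000.

District 1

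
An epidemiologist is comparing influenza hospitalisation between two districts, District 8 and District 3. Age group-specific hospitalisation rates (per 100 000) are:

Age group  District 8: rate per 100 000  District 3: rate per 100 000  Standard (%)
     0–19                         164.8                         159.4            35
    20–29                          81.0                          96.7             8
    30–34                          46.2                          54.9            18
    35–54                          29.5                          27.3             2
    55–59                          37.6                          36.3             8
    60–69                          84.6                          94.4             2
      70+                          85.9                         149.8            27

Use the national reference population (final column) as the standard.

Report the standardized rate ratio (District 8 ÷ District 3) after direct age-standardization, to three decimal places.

Standard weights: 0.35, 0.08, 0.18, 0.02, 0.08, 0.02, 0.27.
District 8: 0.3500×164.8 + 0.0800×81.0 + 0.1800×46.2 + 0.0200×29.5 + 0.0800×37.6 + 0.0200×84.6 + 0.2700×85.9 = 100.9590 per 100 000.
District 3: 0.3500×159.4 + 0.0800×96.7 + 0.1800×54.9 + 0.0200×27.3 + 0.0800×36.3 + 0.0200×94.4 + 0.2700×149.8 = 119.1920 per 100 000.
Ratio = 100.9590 ÷ 119.1920 = 0.84703.

0.847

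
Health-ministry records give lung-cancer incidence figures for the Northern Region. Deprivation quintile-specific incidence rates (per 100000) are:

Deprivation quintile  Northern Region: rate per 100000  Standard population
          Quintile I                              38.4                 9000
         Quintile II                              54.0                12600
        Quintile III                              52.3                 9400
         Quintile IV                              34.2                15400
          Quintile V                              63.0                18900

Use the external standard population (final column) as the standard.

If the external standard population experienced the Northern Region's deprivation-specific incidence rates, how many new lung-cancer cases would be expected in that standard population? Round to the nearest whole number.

32

Expected new lung-cancer cases = Σ (standard pop × deprivation-specific rate ÷ 100000)
= 9000×38.4/100000 + 12600×54.0/100000 + 9400×52.3/100000 + 15400×34.2/100000 + 18900×63.0/100000
= 3.46 + 6.80 + 4.92 + 5.27 + 11.91 = 32.35.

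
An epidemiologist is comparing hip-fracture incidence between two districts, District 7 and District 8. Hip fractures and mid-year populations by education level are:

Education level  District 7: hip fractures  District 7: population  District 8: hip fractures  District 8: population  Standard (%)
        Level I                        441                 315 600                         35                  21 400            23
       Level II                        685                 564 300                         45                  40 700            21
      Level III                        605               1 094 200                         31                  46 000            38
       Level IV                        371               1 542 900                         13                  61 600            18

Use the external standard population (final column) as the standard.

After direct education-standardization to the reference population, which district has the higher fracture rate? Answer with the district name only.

Education-specific rates per 100 000 for District 7: 139.73, 121.39, 55.29, 24.05.
For District 8: 163.55, 110.57, 67.39, 21.10.
Standard weights: 0.23, 0.21, 0.38, 0.18.
District 7: 0.2300×139.73 + 0.2100×121.39 + 0.3800×55.29 + 0.1800×24.05 = 82.9695 per 100 000.
District 8: 0.2300×163.55 + 0.2100×110.57 + 0.3800×67.39 + 0.1800×21.10 = 90.2429 per 100 000.

District 8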